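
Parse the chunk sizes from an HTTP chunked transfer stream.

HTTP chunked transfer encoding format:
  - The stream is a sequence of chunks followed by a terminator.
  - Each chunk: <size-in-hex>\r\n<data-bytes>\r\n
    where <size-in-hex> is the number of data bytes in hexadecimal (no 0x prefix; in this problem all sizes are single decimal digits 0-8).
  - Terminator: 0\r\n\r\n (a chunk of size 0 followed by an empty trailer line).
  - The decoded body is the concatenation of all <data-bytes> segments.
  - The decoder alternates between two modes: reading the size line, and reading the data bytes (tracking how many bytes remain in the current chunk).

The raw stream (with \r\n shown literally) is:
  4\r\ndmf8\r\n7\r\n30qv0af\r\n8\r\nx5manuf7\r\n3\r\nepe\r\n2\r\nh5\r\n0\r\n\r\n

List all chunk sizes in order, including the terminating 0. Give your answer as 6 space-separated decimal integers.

Answer: 4 7 8 3 2 0

Derivation:
Chunk 1: stream[0..1]='4' size=0x4=4, data at stream[3..7]='dmf8' -> body[0..4], body so far='dmf8'
Chunk 2: stream[9..10]='7' size=0x7=7, data at stream[12..19]='30qv0af' -> body[4..11], body so far='dmf830qv0af'
Chunk 3: stream[21..22]='8' size=0x8=8, data at stream[24..32]='x5manuf7' -> body[11..19], body so far='dmf830qv0afx5manuf7'
Chunk 4: stream[34..35]='3' size=0x3=3, data at stream[37..40]='epe' -> body[19..22], body so far='dmf830qv0afx5manuf7epe'
Chunk 5: stream[42..43]='2' size=0x2=2, data at stream[45..47]='h5' -> body[22..24], body so far='dmf830qv0afx5manuf7epeh5'
Chunk 6: stream[49..50]='0' size=0 (terminator). Final body='dmf830qv0afx5manuf7epeh5' (24 bytes)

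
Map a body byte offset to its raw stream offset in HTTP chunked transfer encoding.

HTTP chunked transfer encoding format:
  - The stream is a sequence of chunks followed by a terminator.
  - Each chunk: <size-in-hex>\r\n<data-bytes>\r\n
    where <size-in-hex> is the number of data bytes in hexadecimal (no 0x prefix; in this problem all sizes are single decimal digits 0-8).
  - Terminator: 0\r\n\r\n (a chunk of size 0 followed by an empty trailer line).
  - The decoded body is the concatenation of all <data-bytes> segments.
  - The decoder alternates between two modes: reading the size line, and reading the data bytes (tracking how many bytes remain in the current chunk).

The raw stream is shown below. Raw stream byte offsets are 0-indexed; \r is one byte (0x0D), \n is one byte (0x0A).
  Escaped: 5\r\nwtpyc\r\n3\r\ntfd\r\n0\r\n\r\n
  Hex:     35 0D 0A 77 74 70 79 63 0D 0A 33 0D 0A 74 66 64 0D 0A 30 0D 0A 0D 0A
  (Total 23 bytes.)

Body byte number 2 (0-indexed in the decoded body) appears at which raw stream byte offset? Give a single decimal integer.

Chunk 1: stream[0..1]='5' size=0x5=5, data at stream[3..8]='wtpyc' -> body[0..5], body so far='wtpyc'
Chunk 2: stream[10..11]='3' size=0x3=3, data at stream[13..16]='tfd' -> body[5..8], body so far='wtpyctfd'
Chunk 3: stream[18..19]='0' size=0 (terminator). Final body='wtpyctfd' (8 bytes)
Body byte 2 at stream offset 5

Answer: 5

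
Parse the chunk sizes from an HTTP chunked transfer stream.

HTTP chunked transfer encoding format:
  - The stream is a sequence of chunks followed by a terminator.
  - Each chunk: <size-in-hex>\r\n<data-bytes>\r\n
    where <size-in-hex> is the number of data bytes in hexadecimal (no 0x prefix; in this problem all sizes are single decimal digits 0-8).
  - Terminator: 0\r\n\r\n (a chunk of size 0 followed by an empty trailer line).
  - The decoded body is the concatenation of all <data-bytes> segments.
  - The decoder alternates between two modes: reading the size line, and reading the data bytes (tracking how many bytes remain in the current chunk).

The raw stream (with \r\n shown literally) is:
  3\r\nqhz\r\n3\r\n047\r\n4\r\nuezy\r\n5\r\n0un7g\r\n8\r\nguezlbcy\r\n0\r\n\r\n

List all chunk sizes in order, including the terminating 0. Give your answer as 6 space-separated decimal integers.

Answer: 3 3 4 5 8 0

Derivation:
Chunk 1: stream[0..1]='3' size=0x3=3, data at stream[3..6]='qhz' -> body[0..3], body so far='qhz'
Chunk 2: stream[8..9]='3' size=0x3=3, data at stream[11..14]='047' -> body[3..6], body so far='qhz047'
Chunk 3: stream[16..17]='4' size=0x4=4, data at stream[19..23]='uezy' -> body[6..10], body so far='qhz047uezy'
Chunk 4: stream[25..26]='5' size=0x5=5, data at stream[28..33]='0un7g' -> body[10..15], body so far='qhz047uezy0un7g'
Chunk 5: stream[35..36]='8' size=0x8=8, data at stream[38..46]='guezlbcy' -> body[15..23], body so far='qhz047uezy0un7gguezlbcy'
Chunk 6: stream[48..49]='0' size=0 (terminator). Final body='qhz047uezy0un7gguezlbcy' (23 bytes)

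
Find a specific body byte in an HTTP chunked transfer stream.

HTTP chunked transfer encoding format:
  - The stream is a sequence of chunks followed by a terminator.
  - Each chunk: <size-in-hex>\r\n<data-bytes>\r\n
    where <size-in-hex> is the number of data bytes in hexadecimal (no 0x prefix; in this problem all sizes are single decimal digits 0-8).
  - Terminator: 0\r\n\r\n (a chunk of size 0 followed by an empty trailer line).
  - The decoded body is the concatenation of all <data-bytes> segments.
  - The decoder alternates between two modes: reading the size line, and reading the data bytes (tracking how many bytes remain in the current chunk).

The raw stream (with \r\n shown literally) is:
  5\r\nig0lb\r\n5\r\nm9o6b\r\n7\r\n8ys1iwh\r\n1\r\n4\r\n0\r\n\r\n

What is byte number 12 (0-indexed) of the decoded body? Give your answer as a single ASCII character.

Chunk 1: stream[0..1]='5' size=0x5=5, data at stream[3..8]='ig0lb' -> body[0..5], body so far='ig0lb'
Chunk 2: stream[10..11]='5' size=0x5=5, data at stream[13..18]='m9o6b' -> body[5..10], body so far='ig0lbm9o6b'
Chunk 3: stream[20..21]='7' size=0x7=7, data at stream[23..30]='8ys1iwh' -> body[10..17], body so far='ig0lbm9o6b8ys1iwh'
Chunk 4: stream[32..33]='1' size=0x1=1, data at stream[35..36]='4' -> body[17..18], body so far='ig0lbm9o6b8ys1iwh4'
Chunk 5: stream[38..39]='0' size=0 (terminator). Final body='ig0lbm9o6b8ys1iwh4' (18 bytes)
Body byte 12 = 's'

Answer: s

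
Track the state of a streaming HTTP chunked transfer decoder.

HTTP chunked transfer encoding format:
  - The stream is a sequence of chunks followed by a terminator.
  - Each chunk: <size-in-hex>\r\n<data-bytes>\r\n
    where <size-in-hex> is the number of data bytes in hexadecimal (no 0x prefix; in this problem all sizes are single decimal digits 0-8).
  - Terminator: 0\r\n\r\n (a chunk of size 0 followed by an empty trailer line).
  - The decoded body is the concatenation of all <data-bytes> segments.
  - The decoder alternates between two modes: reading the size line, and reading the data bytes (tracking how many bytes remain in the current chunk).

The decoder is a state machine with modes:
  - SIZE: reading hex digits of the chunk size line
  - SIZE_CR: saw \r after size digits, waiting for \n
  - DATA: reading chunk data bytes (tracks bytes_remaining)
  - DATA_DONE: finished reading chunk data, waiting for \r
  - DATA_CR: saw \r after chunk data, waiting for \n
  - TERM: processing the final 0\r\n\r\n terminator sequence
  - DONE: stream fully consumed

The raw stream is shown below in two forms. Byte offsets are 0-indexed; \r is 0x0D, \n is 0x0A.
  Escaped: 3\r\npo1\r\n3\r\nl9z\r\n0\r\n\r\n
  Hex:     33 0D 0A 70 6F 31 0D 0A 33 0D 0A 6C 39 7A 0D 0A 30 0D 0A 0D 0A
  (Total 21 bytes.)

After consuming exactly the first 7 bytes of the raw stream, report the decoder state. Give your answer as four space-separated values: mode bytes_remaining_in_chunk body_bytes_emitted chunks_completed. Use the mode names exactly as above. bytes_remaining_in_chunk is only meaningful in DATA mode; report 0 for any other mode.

Byte 0 = '3': mode=SIZE remaining=0 emitted=0 chunks_done=0
Byte 1 = 0x0D: mode=SIZE_CR remaining=0 emitted=0 chunks_done=0
Byte 2 = 0x0A: mode=DATA remaining=3 emitted=0 chunks_done=0
Byte 3 = 'p': mode=DATA remaining=2 emitted=1 chunks_done=0
Byte 4 = 'o': mode=DATA remaining=1 emitted=2 chunks_done=0
Byte 5 = '1': mode=DATA_DONE remaining=0 emitted=3 chunks_done=0
Byte 6 = 0x0D: mode=DATA_CR remaining=0 emitted=3 chunks_done=0

Answer: DATA_CR 0 3 0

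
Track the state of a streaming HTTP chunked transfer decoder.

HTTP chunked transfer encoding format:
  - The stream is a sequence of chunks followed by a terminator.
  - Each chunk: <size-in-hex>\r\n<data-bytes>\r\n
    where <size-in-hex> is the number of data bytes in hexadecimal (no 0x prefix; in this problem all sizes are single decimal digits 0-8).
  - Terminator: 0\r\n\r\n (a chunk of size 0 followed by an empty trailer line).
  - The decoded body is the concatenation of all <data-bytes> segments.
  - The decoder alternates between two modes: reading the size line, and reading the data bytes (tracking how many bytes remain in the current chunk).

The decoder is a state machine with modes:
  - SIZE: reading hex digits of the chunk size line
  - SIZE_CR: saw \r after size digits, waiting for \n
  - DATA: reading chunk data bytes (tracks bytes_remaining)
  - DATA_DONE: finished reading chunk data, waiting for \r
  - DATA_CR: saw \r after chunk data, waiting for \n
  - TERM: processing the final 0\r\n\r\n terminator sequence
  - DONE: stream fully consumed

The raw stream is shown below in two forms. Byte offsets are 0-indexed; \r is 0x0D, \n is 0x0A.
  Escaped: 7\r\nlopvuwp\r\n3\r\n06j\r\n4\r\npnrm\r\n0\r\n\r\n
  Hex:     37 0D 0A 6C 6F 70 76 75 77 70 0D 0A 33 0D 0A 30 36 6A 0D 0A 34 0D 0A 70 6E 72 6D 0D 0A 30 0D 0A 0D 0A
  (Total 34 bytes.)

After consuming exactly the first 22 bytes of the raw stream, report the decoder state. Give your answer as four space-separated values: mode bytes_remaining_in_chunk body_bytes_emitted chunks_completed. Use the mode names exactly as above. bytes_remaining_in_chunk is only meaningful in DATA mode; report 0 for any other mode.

Byte 0 = '7': mode=SIZE remaining=0 emitted=0 chunks_done=0
Byte 1 = 0x0D: mode=SIZE_CR remaining=0 emitted=0 chunks_done=0
Byte 2 = 0x0A: mode=DATA remaining=7 emitted=0 chunks_done=0
Byte 3 = 'l': mode=DATA remaining=6 emitted=1 chunks_done=0
Byte 4 = 'o': mode=DATA remaining=5 emitted=2 chunks_done=0
Byte 5 = 'p': mode=DATA remaining=4 emitted=3 chunks_done=0
Byte 6 = 'v': mode=DATA remaining=3 emitted=4 chunks_done=0
Byte 7 = 'u': mode=DATA remaining=2 emitted=5 chunks_done=0
Byte 8 = 'w': mode=DATA remaining=1 emitted=6 chunks_done=0
Byte 9 = 'p': mode=DATA_DONE remaining=0 emitted=7 chunks_done=0
Byte 10 = 0x0D: mode=DATA_CR remaining=0 emitted=7 chunks_done=0
Byte 11 = 0x0A: mode=SIZE remaining=0 emitted=7 chunks_done=1
Byte 12 = '3': mode=SIZE remaining=0 emitted=7 chunks_done=1
Byte 13 = 0x0D: mode=SIZE_CR remaining=0 emitted=7 chunks_done=1
Byte 14 = 0x0A: mode=DATA remaining=3 emitted=7 chunks_done=1
Byte 15 = '0': mode=DATA remaining=2 emitted=8 chunks_done=1
Byte 16 = '6': mode=DATA remaining=1 emitted=9 chunks_done=1
Byte 17 = 'j': mode=DATA_DONE remaining=0 emitted=10 chunks_done=1
Byte 18 = 0x0D: mode=DATA_CR remaining=0 emitted=10 chunks_done=1
Byte 19 = 0x0A: mode=SIZE remaining=0 emitted=10 chunks_done=2
Byte 20 = '4': mode=SIZE remaining=0 emitted=10 chunks_done=2
Byte 21 = 0x0D: mode=SIZE_CR remaining=0 emitted=10 chunks_done=2

Answer: SIZE_CR 0 10 2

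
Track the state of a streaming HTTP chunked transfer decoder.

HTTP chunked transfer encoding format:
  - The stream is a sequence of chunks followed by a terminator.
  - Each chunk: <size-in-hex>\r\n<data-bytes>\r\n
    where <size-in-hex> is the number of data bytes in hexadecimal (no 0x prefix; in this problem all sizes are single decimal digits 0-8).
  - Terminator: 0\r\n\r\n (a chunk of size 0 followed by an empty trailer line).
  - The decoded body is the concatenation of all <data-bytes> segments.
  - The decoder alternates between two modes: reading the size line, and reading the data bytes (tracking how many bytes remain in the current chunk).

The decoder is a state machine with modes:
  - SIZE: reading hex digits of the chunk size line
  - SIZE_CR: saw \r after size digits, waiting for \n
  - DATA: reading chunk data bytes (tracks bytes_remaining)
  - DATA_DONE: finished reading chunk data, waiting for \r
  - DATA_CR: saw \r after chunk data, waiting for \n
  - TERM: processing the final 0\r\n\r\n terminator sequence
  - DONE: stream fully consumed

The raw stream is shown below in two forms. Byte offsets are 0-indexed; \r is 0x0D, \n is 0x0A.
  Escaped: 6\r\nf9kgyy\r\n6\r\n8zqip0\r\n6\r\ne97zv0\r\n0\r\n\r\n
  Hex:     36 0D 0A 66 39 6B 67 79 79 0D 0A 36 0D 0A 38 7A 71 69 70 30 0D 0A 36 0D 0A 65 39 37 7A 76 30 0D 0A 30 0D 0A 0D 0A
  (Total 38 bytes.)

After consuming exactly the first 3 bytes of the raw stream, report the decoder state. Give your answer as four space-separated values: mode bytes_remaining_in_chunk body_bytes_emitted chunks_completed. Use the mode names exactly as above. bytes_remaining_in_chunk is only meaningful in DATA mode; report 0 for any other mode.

Byte 0 = '6': mode=SIZE remaining=0 emitted=0 chunks_done=0
Byte 1 = 0x0D: mode=SIZE_CR remaining=0 emitted=0 chunks_done=0
Byte 2 = 0x0A: mode=DATA remaining=6 emitted=0 chunks_done=0

Answer: DATA 6 0 0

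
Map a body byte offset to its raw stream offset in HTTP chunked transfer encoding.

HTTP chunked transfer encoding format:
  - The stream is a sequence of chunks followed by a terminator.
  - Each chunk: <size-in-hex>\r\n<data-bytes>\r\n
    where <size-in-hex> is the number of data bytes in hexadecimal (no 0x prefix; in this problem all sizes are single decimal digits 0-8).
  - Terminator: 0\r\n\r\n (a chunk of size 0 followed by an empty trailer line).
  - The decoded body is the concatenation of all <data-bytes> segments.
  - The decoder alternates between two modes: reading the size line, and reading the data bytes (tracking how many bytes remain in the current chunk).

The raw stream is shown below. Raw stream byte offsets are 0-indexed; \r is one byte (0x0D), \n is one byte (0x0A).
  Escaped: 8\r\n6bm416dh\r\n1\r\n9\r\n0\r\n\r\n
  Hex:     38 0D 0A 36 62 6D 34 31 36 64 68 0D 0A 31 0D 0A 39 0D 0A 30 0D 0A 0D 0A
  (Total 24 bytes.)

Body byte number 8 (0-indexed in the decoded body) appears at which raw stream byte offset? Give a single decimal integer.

Answer: 16

Derivation:
Chunk 1: stream[0..1]='8' size=0x8=8, data at stream[3..11]='6bm416dh' -> body[0..8], body so far='6bm416dh'
Chunk 2: stream[13..14]='1' size=0x1=1, data at stream[16..17]='9' -> body[8..9], body so far='6bm416dh9'
Chunk 3: stream[19..20]='0' size=0 (terminator). Final body='6bm416dh9' (9 bytes)
Body byte 8 at stream offset 16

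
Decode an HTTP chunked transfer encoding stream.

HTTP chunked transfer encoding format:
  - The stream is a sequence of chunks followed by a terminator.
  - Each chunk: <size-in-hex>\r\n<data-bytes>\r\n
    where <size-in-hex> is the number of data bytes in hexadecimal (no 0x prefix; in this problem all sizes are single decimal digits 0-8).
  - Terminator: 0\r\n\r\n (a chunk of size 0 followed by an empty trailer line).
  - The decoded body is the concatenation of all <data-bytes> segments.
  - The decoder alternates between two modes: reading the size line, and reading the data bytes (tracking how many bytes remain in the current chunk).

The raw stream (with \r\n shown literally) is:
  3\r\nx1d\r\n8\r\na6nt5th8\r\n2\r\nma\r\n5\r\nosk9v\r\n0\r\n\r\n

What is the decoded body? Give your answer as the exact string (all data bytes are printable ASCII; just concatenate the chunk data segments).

Chunk 1: stream[0..1]='3' size=0x3=3, data at stream[3..6]='x1d' -> body[0..3], body so far='x1d'
Chunk 2: stream[8..9]='8' size=0x8=8, data at stream[11..19]='a6nt5th8' -> body[3..11], body so far='x1da6nt5th8'
Chunk 3: stream[21..22]='2' size=0x2=2, data at stream[24..26]='ma' -> body[11..13], body so far='x1da6nt5th8ma'
Chunk 4: stream[28..29]='5' size=0x5=5, data at stream[31..36]='osk9v' -> body[13..18], body so far='x1da6nt5th8maosk9v'
Chunk 5: stream[38..39]='0' size=0 (terminator). Final body='x1da6nt5th8maosk9v' (18 bytes)

Answer: x1da6nt5th8maosk9v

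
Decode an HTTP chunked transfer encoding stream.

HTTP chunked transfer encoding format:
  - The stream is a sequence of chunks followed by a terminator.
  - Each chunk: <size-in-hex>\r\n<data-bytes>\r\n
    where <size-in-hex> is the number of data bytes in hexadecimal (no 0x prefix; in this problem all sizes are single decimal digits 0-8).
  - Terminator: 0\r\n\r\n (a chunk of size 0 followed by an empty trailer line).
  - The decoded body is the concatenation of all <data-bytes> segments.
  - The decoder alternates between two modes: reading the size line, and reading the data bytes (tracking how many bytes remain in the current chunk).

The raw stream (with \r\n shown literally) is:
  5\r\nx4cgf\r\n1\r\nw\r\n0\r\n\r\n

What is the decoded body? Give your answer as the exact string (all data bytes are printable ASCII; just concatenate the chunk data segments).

Chunk 1: stream[0..1]='5' size=0x5=5, data at stream[3..8]='x4cgf' -> body[0..5], body so far='x4cgf'
Chunk 2: stream[10..11]='1' size=0x1=1, data at stream[13..14]='w' -> body[5..6], body so far='x4cgfw'
Chunk 3: stream[16..17]='0' size=0 (terminator). Final body='x4cgfw' (6 bytes)

Answer: x4cgfw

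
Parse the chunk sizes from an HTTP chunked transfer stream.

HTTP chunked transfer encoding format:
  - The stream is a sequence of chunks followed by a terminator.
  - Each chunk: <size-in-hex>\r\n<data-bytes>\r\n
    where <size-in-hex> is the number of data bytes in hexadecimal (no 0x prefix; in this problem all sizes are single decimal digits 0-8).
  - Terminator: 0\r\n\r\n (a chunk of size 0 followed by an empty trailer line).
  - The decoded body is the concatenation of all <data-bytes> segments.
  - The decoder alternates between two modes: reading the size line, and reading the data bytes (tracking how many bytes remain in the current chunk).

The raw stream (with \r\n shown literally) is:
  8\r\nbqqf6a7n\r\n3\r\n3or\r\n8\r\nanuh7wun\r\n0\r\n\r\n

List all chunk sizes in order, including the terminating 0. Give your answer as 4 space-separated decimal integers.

Chunk 1: stream[0..1]='8' size=0x8=8, data at stream[3..11]='bqqf6a7n' -> body[0..8], body so far='bqqf6a7n'
Chunk 2: stream[13..14]='3' size=0x3=3, data at stream[16..19]='3or' -> body[8..11], body so far='bqqf6a7n3or'
Chunk 3: stream[21..22]='8' size=0x8=8, data at stream[24..32]='anuh7wun' -> body[11..19], body so far='bqqf6a7n3oranuh7wun'
Chunk 4: stream[34..35]='0' size=0 (terminator). Final body='bqqf6a7n3oranuh7wun' (19 bytes)

Answer: 8 3 8 0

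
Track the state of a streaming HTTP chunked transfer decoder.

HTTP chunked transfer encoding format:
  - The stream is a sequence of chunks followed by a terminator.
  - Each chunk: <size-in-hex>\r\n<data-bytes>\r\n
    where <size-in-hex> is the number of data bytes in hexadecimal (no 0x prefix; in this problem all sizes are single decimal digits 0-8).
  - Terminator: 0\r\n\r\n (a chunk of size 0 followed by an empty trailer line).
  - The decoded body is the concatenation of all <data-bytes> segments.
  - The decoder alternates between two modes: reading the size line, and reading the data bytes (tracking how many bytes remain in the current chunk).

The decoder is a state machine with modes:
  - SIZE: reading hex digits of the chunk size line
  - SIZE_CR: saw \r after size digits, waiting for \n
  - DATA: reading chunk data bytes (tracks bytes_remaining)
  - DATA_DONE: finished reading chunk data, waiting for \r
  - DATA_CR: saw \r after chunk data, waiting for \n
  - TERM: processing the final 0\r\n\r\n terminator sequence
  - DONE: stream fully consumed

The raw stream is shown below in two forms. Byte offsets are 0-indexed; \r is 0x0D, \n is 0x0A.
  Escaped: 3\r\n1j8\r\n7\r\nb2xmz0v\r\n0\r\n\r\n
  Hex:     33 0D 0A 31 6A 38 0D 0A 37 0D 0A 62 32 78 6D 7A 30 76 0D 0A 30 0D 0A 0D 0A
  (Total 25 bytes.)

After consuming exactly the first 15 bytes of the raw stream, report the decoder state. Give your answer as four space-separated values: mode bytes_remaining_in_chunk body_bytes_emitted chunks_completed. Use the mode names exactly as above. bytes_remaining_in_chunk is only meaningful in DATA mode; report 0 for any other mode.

Byte 0 = '3': mode=SIZE remaining=0 emitted=0 chunks_done=0
Byte 1 = 0x0D: mode=SIZE_CR remaining=0 emitted=0 chunks_done=0
Byte 2 = 0x0A: mode=DATA remaining=3 emitted=0 chunks_done=0
Byte 3 = '1': mode=DATA remaining=2 emitted=1 chunks_done=0
Byte 4 = 'j': mode=DATA remaining=1 emitted=2 chunks_done=0
Byte 5 = '8': mode=DATA_DONE remaining=0 emitted=3 chunks_done=0
Byte 6 = 0x0D: mode=DATA_CR remaining=0 emitted=3 chunks_done=0
Byte 7 = 0x0A: mode=SIZE remaining=0 emitted=3 chunks_done=1
Byte 8 = '7': mode=SIZE remaining=0 emitted=3 chunks_done=1
Byte 9 = 0x0D: mode=SIZE_CR remaining=0 emitted=3 chunks_done=1
Byte 10 = 0x0A: mode=DATA remaining=7 emitted=3 chunks_done=1
Byte 11 = 'b': mode=DATA remaining=6 emitted=4 chunks_done=1
Byte 12 = '2': mode=DATA remaining=5 emitted=5 chunks_done=1
Byte 13 = 'x': mode=DATA remaining=4 emitted=6 chunks_done=1
Byte 14 = 'm': mode=DATA remaining=3 emitted=7 chunks_done=1

Answer: DATA 3 7 1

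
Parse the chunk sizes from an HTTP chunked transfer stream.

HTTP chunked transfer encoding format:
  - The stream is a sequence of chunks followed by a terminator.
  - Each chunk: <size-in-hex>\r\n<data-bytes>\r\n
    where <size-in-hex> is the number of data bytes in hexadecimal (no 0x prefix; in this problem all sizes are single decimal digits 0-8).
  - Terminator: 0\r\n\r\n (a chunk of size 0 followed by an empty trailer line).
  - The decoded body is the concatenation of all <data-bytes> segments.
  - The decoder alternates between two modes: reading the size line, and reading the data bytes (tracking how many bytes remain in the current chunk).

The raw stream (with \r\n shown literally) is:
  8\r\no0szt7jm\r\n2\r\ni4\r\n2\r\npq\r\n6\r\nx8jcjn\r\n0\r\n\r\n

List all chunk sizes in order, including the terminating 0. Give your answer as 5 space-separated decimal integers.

Answer: 8 2 2 6 0

Derivation:
Chunk 1: stream[0..1]='8' size=0x8=8, data at stream[3..11]='o0szt7jm' -> body[0..8], body so far='o0szt7jm'
Chunk 2: stream[13..14]='2' size=0x2=2, data at stream[16..18]='i4' -> body[8..10], body so far='o0szt7jmi4'
Chunk 3: stream[20..21]='2' size=0x2=2, data at stream[23..25]='pq' -> body[10..12], body so far='o0szt7jmi4pq'
Chunk 4: stream[27..28]='6' size=0x6=6, data at stream[30..36]='x8jcjn' -> body[12..18], body so far='o0szt7jmi4pqx8jcjn'
Chunk 5: stream[38..39]='0' size=0 (terminator). Final body='o0szt7jmi4pqx8jcjn' (18 bytes)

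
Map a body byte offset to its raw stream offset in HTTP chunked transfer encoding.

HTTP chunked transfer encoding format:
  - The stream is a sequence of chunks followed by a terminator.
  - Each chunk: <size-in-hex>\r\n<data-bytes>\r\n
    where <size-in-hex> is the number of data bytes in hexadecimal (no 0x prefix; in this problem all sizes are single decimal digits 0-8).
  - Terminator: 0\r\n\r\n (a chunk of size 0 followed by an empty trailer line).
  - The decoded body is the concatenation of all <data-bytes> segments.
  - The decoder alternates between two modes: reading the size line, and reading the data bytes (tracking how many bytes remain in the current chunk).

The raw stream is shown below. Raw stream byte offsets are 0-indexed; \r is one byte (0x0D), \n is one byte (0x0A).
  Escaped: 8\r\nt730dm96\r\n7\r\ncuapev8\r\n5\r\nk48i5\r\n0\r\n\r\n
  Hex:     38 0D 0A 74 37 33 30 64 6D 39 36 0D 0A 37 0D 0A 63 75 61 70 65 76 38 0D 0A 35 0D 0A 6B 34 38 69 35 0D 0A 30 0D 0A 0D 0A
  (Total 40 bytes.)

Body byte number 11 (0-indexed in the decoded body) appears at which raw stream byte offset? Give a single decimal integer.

Chunk 1: stream[0..1]='8' size=0x8=8, data at stream[3..11]='t730dm96' -> body[0..8], body so far='t730dm96'
Chunk 2: stream[13..14]='7' size=0x7=7, data at stream[16..23]='cuapev8' -> body[8..15], body so far='t730dm96cuapev8'
Chunk 3: stream[25..26]='5' size=0x5=5, data at stream[28..33]='k48i5' -> body[15..20], body so far='t730dm96cuapev8k48i5'
Chunk 4: stream[35..36]='0' size=0 (terminator). Final body='t730dm96cuapev8k48i5' (20 bytes)
Body byte 11 at stream offset 19

Answer: 19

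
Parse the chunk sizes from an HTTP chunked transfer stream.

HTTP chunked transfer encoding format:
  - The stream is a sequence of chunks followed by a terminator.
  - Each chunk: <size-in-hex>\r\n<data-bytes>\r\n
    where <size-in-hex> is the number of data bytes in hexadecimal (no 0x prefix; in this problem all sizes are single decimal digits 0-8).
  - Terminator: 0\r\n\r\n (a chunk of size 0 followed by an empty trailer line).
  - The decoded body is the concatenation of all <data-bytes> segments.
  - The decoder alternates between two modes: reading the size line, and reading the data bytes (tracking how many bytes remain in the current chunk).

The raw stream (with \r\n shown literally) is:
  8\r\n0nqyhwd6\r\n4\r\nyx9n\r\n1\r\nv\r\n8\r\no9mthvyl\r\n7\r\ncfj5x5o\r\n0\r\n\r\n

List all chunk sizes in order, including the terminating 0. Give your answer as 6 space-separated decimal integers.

Chunk 1: stream[0..1]='8' size=0x8=8, data at stream[3..11]='0nqyhwd6' -> body[0..8], body so far='0nqyhwd6'
Chunk 2: stream[13..14]='4' size=0x4=4, data at stream[16..20]='yx9n' -> body[8..12], body so far='0nqyhwd6yx9n'
Chunk 3: stream[22..23]='1' size=0x1=1, data at stream[25..26]='v' -> body[12..13], body so far='0nqyhwd6yx9nv'
Chunk 4: stream[28..29]='8' size=0x8=8, data at stream[31..39]='o9mthvyl' -> body[13..21], body so far='0nqyhwd6yx9nvo9mthvyl'
Chunk 5: stream[41..42]='7' size=0x7=7, data at stream[44..51]='cfj5x5o' -> body[21..28], body so far='0nqyhwd6yx9nvo9mthvylcfj5x5o'
Chunk 6: stream[53..54]='0' size=0 (terminator). Final body='0nqyhwd6yx9nvo9mthvylcfj5x5o' (28 bytes)

Answer: 8 4 1 8 7 0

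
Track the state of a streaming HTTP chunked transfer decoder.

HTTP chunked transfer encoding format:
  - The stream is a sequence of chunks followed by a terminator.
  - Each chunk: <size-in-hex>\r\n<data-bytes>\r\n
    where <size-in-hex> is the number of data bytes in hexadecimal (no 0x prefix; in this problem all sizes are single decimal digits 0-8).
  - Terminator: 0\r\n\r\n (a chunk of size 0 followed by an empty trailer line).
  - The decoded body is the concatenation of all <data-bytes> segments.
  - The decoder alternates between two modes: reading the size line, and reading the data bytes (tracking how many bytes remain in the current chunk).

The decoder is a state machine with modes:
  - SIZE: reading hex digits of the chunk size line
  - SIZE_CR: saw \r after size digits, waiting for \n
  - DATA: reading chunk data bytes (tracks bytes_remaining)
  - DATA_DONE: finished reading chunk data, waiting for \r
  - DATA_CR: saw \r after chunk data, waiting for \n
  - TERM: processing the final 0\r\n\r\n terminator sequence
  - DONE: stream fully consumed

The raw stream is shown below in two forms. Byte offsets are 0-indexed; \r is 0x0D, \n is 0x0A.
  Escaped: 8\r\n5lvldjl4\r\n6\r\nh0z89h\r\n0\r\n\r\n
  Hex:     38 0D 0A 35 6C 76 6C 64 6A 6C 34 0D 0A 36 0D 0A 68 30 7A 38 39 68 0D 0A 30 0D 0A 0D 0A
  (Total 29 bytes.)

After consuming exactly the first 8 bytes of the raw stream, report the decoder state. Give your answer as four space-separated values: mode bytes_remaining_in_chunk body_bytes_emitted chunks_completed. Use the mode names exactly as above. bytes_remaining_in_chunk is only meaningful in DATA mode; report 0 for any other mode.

Answer: DATA 3 5 0

Derivation:
Byte 0 = '8': mode=SIZE remaining=0 emitted=0 chunks_done=0
Byte 1 = 0x0D: mode=SIZE_CR remaining=0 emitted=0 chunks_done=0
Byte 2 = 0x0A: mode=DATA remaining=8 emitted=0 chunks_done=0
Byte 3 = '5': mode=DATA remaining=7 emitted=1 chunks_done=0
Byte 4 = 'l': mode=DATA remaining=6 emitted=2 chunks_done=0
Byte 5 = 'v': mode=DATA remaining=5 emitted=3 chunks_done=0
Byte 6 = 'l': mode=DATA remaining=4 emitted=4 chunks_done=0
Byte 7 = 'd': mode=DATA remaining=3 emitted=5 chunks_done=0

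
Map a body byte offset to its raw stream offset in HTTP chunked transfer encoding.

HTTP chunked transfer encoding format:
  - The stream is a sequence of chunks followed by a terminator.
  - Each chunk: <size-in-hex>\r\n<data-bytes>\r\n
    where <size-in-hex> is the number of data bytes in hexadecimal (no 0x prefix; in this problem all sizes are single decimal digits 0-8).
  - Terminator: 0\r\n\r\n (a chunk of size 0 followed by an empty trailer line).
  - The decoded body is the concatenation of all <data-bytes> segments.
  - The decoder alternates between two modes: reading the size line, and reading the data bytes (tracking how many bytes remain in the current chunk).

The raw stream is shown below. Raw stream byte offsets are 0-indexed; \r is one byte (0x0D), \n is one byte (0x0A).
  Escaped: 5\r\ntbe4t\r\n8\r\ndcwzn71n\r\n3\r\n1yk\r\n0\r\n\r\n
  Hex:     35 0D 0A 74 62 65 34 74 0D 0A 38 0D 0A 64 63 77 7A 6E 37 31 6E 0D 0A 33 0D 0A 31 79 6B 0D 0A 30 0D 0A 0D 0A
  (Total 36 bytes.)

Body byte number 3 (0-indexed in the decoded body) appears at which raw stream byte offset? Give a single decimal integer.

Answer: 6

Derivation:
Chunk 1: stream[0..1]='5' size=0x5=5, data at stream[3..8]='tbe4t' -> body[0..5], body so far='tbe4t'
Chunk 2: stream[10..11]='8' size=0x8=8, data at stream[13..21]='dcwzn71n' -> body[5..13], body so far='tbe4tdcwzn71n'
Chunk 3: stream[23..24]='3' size=0x3=3, data at stream[26..29]='1yk' -> body[13..16], body so far='tbe4tdcwzn71n1yk'
Chunk 4: stream[31..32]='0' size=0 (terminator). Final body='tbe4tdcwzn71n1yk' (16 bytes)
Body byte 3 at stream offset 6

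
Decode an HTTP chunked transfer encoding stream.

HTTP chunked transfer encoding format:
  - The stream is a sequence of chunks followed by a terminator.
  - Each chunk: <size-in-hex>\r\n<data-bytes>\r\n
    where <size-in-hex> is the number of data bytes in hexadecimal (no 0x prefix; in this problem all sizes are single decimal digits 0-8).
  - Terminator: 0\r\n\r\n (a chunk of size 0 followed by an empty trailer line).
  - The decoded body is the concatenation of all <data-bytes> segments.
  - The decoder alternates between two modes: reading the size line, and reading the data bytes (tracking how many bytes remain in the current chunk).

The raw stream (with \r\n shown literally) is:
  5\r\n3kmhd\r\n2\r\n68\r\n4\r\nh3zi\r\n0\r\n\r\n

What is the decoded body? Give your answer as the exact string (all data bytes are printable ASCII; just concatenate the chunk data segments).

Answer: 3kmhd68h3zi

Derivation:
Chunk 1: stream[0..1]='5' size=0x5=5, data at stream[3..8]='3kmhd' -> body[0..5], body so far='3kmhd'
Chunk 2: stream[10..11]='2' size=0x2=2, data at stream[13..15]='68' -> body[5..7], body so far='3kmhd68'
Chunk 3: stream[17..18]='4' size=0x4=4, data at stream[20..24]='h3zi' -> body[7..11], body so far='3kmhd68h3zi'
Chunk 4: stream[26..27]='0' size=0 (terminator). Final body='3kmhd68h3zi' (11 bytes)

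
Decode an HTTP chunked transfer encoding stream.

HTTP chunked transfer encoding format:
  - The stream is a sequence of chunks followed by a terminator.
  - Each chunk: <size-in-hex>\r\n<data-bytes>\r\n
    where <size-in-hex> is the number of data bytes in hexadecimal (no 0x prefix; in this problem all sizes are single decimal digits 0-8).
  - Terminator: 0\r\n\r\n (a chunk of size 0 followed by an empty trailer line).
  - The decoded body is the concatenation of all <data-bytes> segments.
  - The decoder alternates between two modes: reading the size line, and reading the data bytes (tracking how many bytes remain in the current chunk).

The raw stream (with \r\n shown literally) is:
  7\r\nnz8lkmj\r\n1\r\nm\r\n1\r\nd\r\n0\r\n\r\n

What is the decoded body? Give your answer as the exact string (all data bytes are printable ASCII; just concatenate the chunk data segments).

Answer: nz8lkmjmd

Derivation:
Chunk 1: stream[0..1]='7' size=0x7=7, data at stream[3..10]='nz8lkmj' -> body[0..7], body so far='nz8lkmj'
Chunk 2: stream[12..13]='1' size=0x1=1, data at stream[15..16]='m' -> body[7..8], body so far='nz8lkmjm'
Chunk 3: stream[18..19]='1' size=0x1=1, data at stream[21..22]='d' -> body[8..9], body so far='nz8lkmjmd'
Chunk 4: stream[24..25]='0' size=0 (terminator). Final body='nz8lkmjmd' (9 bytes)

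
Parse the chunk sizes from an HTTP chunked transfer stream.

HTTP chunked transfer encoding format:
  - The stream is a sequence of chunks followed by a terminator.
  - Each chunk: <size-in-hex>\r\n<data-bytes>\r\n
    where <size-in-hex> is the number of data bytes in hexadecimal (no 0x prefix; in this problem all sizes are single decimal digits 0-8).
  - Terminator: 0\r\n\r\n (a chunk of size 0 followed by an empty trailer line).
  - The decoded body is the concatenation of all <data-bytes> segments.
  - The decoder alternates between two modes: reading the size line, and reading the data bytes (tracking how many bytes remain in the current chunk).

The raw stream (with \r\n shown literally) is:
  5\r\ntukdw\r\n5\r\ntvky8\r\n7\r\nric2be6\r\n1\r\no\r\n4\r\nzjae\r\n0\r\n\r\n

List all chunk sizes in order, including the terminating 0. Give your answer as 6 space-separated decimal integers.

Chunk 1: stream[0..1]='5' size=0x5=5, data at stream[3..8]='tukdw' -> body[0..5], body so far='tukdw'
Chunk 2: stream[10..11]='5' size=0x5=5, data at stream[13..18]='tvky8' -> body[5..10], body so far='tukdwtvky8'
Chunk 3: stream[20..21]='7' size=0x7=7, data at stream[23..30]='ric2be6' -> body[10..17], body so far='tukdwtvky8ric2be6'
Chunk 4: stream[32..33]='1' size=0x1=1, data at stream[35..36]='o' -> body[17..18], body so far='tukdwtvky8ric2be6o'
Chunk 5: stream[38..39]='4' size=0x4=4, data at stream[41..45]='zjae' -> body[18..22], body so far='tukdwtvky8ric2be6ozjae'
Chunk 6: stream[47..48]='0' size=0 (terminator). Final body='tukdwtvky8ric2be6ozjae' (22 bytes)

Answer: 5 5 7 1 4 0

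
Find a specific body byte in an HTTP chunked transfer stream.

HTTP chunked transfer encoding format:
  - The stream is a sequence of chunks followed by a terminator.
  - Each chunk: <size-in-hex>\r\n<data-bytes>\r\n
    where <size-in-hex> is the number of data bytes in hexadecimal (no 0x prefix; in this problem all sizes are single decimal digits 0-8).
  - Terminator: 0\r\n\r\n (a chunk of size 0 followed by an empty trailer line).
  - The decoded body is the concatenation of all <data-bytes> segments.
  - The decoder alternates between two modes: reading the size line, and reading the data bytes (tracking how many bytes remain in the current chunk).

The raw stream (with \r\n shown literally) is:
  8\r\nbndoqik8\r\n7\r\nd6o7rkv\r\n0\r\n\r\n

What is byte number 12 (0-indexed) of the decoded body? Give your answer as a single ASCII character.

Answer: r

Derivation:
Chunk 1: stream[0..1]='8' size=0x8=8, data at stream[3..11]='bndoqik8' -> body[0..8], body so far='bndoqik8'
Chunk 2: stream[13..14]='7' size=0x7=7, data at stream[16..23]='d6o7rkv' -> body[8..15], body so far='bndoqik8d6o7rkv'
Chunk 3: stream[25..26]='0' size=0 (terminator). Final body='bndoqik8d6o7rkv' (15 bytes)
Body byte 12 = 'r'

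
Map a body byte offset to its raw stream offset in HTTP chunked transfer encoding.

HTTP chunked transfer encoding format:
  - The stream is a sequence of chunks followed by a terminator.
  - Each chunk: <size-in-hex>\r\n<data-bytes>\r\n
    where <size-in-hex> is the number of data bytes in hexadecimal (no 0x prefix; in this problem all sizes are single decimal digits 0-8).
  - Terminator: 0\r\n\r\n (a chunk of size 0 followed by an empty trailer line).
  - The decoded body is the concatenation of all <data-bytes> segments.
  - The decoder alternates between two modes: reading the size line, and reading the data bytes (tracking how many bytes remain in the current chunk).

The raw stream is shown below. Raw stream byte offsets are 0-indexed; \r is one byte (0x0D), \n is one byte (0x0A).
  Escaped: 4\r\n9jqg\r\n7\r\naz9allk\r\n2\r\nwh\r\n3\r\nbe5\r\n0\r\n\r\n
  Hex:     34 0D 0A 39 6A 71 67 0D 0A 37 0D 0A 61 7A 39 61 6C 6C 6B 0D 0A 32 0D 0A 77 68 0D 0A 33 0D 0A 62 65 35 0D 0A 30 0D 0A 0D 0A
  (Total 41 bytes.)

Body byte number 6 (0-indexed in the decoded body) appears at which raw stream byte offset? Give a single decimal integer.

Chunk 1: stream[0..1]='4' size=0x4=4, data at stream[3..7]='9jqg' -> body[0..4], body so far='9jqg'
Chunk 2: stream[9..10]='7' size=0x7=7, data at stream[12..19]='az9allk' -> body[4..11], body so far='9jqgaz9allk'
Chunk 3: stream[21..22]='2' size=0x2=2, data at stream[24..26]='wh' -> body[11..13], body so far='9jqgaz9allkwh'
Chunk 4: stream[28..29]='3' size=0x3=3, data at stream[31..34]='be5' -> body[13..16], body so far='9jqgaz9allkwhbe5'
Chunk 5: stream[36..37]='0' size=0 (terminator). Final body='9jqgaz9allkwhbe5' (16 bytes)
Body byte 6 at stream offset 14

Answer: 14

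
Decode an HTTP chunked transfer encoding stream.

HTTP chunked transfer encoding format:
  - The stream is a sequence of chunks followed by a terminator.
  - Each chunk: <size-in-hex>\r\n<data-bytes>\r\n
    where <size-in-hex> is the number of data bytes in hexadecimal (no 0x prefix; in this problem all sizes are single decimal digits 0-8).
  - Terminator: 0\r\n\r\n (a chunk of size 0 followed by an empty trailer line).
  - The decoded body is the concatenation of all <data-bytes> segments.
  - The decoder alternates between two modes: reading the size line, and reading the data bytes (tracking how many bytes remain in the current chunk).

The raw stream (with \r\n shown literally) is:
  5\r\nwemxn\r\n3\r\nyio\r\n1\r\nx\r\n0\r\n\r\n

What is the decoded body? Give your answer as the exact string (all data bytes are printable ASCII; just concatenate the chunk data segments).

Answer: wemxnyiox

Derivation:
Chunk 1: stream[0..1]='5' size=0x5=5, data at stream[3..8]='wemxn' -> body[0..5], body so far='wemxn'
Chunk 2: stream[10..11]='3' size=0x3=3, data at stream[13..16]='yio' -> body[5..8], body so far='wemxnyio'
Chunk 3: stream[18..19]='1' size=0x1=1, data at stream[21..22]='x' -> body[8..9], body so far='wemxnyiox'
Chunk 4: stream[24..25]='0' size=0 (terminator). Final body='wemxnyiox' (9 bytes)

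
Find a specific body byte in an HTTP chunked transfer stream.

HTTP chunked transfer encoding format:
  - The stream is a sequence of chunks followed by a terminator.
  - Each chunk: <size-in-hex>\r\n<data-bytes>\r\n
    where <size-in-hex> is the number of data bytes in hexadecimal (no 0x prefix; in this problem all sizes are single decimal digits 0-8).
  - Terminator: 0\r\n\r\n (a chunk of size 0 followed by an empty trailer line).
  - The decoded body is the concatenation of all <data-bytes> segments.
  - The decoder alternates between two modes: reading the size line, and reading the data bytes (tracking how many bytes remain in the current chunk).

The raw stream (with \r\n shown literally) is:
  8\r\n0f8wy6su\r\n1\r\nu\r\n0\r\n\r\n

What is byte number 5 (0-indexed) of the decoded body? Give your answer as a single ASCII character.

Chunk 1: stream[0..1]='8' size=0x8=8, data at stream[3..11]='0f8wy6su' -> body[0..8], body so far='0f8wy6su'
Chunk 2: stream[13..14]='1' size=0x1=1, data at stream[16..17]='u' -> body[8..9], body so far='0f8wy6suu'
Chunk 3: stream[19..20]='0' size=0 (terminator). Final body='0f8wy6suu' (9 bytes)
Body byte 5 = '6'

Answer: 6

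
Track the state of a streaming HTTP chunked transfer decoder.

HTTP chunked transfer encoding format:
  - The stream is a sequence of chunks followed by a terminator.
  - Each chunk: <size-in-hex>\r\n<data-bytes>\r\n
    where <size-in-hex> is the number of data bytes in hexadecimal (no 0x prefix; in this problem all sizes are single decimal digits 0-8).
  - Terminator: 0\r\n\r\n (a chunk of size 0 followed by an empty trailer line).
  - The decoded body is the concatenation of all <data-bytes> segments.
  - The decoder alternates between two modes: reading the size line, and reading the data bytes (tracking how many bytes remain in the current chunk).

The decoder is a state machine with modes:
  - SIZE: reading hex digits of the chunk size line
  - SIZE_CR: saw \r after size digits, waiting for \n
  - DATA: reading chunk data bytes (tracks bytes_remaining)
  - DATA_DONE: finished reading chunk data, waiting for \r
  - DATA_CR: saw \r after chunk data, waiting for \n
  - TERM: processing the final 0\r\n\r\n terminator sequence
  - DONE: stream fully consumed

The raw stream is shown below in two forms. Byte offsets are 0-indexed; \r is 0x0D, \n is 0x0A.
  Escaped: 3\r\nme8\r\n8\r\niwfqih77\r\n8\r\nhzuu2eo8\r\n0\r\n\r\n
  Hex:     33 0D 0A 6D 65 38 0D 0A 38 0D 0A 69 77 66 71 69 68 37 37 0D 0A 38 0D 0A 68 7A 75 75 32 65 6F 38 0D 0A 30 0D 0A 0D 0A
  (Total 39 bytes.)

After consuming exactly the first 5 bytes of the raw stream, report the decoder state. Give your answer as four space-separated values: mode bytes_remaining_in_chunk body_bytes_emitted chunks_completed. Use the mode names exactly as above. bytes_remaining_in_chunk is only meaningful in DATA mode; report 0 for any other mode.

Answer: DATA 1 2 0

Derivation:
Byte 0 = '3': mode=SIZE remaining=0 emitted=0 chunks_done=0
Byte 1 = 0x0D: mode=SIZE_CR remaining=0 emitted=0 chunks_done=0
Byte 2 = 0x0A: mode=DATA remaining=3 emitted=0 chunks_done=0
Byte 3 = 'm': mode=DATA remaining=2 emitted=1 chunks_done=0
Byte 4 = 'e': mode=DATA remaining=1 emitted=2 chunks_done=0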